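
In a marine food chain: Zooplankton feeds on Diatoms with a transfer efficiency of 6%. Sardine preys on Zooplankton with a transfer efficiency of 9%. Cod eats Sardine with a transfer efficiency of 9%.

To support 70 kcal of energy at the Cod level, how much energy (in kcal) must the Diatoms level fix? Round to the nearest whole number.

Cumulative transfer efficiency: 0.06 × 0.09 × 0.09 = 0.000486
Diatoms energy = 70 / 0.000486 = 144033 kcal

144033 kcal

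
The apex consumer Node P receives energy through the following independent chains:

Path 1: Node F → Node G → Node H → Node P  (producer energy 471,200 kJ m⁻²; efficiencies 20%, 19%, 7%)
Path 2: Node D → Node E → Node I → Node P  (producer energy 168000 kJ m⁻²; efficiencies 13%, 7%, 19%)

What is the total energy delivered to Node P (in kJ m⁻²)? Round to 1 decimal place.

1543.9 kJ m⁻²

Path 1: 471200 × 0.2 × 0.19 × 0.07 = 1253.392 kJ m⁻²
Path 2: 168000 × 0.13 × 0.07 × 0.19 = 290.472 kJ m⁻²
Total at Node P: 1253.392 + 290.472 = 1543.864 kJ m⁻²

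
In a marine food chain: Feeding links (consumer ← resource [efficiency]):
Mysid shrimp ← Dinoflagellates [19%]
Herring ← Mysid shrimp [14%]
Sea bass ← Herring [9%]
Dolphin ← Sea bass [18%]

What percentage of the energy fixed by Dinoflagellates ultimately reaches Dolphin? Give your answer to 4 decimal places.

0.0431%

Product of link efficiencies: 0.19 × 0.14 × 0.09 × 0.18 = 0.00043092
As a percentage: 0.00043092 × 100 = 0.0431%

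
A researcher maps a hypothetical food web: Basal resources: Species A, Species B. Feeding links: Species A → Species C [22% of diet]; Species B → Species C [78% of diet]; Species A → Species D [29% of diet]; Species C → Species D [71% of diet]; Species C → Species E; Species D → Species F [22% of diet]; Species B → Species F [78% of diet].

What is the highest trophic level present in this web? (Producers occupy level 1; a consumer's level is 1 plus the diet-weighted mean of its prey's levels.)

3

Species C: 1 + (0.22×1 + 0.78×1) = 2
Species D: 1 + (0.29×1 + 0.71×2) = 2.71
Species E: 1 + 2 = 3
Species F: 1 + (0.22×2.71 + 0.78×1) = 2.3762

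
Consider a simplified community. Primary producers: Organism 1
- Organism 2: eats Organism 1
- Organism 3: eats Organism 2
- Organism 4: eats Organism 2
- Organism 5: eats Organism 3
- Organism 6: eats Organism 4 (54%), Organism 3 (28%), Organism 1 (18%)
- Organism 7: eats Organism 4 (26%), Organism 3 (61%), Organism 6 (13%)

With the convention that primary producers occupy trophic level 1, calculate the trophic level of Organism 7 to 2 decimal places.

4.08

Organism 2: 1 + 1 = 2
Organism 3: 1 + 2 = 3
Organism 4: 1 + 2 = 3
Organism 5: 1 + 3 = 4
Organism 6: 1 + (0.54×3 + 0.28×3 + 0.18×1) = 3.64
Organism 7: 1 + (0.26×3 + 0.61×3 + 0.13×3.64) = 4.0832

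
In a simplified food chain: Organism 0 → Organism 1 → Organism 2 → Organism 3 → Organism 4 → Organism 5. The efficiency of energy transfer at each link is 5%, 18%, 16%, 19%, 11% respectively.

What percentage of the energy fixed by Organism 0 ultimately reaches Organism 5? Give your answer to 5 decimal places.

Product of link efficiencies: 0.05 × 0.18 × 0.16 × 0.19 × 0.11 = 0.000030096
As a percentage: 0.000030096 × 100 = 0.00301%

0.00301%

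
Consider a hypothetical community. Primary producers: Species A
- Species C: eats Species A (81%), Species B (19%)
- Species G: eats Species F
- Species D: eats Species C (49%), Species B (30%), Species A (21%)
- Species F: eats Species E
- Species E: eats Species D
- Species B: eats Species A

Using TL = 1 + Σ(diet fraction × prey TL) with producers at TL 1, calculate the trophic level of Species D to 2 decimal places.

2.88

Species B: 1 + 1 = 2
Species C: 1 + (0.81×1 + 0.19×2) = 2.19
Species D: 1 + (0.49×2.19 + 0.3×2 + 0.21×1) = 2.8831
Species E: 1 + 2.8831 = 3.8831
Species F: 1 + 3.8831 = 4.8831
Species G: 1 + 4.8831 = 5.8831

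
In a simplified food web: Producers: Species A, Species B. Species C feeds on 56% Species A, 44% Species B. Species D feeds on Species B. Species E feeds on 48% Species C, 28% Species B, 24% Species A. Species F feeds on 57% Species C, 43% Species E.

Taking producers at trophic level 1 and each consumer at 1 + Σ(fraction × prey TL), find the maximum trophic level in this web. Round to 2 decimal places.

Species C: 1 + (0.56×1 + 0.44×1) = 2
Species D: 1 + 1 = 2
Species E: 1 + (0.48×2 + 0.28×1 + 0.24×1) = 2.48
Species F: 1 + (0.57×2 + 0.43×2.48) = 3.2064

3.21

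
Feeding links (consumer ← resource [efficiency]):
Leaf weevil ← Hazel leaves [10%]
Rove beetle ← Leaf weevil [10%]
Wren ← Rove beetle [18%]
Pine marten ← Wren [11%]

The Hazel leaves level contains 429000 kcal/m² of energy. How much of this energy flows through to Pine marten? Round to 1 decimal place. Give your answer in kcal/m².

Leaf weevil: 429000 × 0.1 = 42900 kcal/m²
Rove beetle: 42900 × 0.1 = 4290 kcal/m²
Wren: 4290 × 0.18 = 772.2 kcal/m²
Pine marten: 772.2 × 0.11 = 84.942 kcal/m²

84.9 kcal/m²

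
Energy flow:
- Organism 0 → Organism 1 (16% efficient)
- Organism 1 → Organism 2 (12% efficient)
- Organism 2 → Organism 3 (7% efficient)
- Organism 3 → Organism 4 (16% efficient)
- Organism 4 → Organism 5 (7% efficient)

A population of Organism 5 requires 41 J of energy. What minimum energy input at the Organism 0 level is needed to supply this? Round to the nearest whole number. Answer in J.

Cumulative transfer efficiency: 0.16 × 0.12 × 0.07 × 0.16 × 0.07 = 0.0000150528
Organism 0 energy = 41 / 0.0000150528 = 2723746 J

2723746 J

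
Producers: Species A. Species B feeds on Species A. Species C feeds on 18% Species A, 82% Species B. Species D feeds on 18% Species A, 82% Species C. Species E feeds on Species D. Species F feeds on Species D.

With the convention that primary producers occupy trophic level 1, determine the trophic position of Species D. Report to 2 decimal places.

3.49

Species B: 1 + 1 = 2
Species C: 1 + (0.18×1 + 0.82×2) = 2.82
Species D: 1 + (0.18×1 + 0.82×2.82) = 3.4924
Species E: 1 + 3.4924 = 4.4924
Species F: 1 + 3.4924 = 4.4924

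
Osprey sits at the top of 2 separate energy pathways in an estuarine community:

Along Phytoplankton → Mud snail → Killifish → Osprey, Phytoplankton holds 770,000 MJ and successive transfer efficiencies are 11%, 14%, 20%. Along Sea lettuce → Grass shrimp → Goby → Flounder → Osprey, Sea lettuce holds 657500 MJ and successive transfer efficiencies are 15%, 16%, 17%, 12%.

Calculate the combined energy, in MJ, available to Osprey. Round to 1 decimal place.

Via Phytoplankton: 770000 × 0.11 × 0.14 × 0.2 = 2371.6 MJ
Via Sea lettuce: 657500 × 0.15 × 0.16 × 0.17 × 0.12 = 321.912 MJ
Total at Osprey: 2371.6 + 321.912 = 2693.512 MJ

2693.5 MJ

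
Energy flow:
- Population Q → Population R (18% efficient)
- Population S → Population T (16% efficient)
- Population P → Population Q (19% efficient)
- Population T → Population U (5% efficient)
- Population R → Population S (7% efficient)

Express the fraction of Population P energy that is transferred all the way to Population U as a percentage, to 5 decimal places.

Product of link efficiencies: 0.19 × 0.18 × 0.07 × 0.16 × 0.05 = 0.000019152
As a percentage: 0.000019152 × 100 = 0.00192%

0.00192%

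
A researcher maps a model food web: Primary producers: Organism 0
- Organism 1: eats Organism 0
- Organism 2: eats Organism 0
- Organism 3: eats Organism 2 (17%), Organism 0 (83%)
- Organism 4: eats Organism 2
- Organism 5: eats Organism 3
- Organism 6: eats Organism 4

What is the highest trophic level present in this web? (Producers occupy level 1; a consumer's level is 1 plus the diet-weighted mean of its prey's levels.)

4

Organism 1: 1 + 1 = 2
Organism 2: 1 + 1 = 2
Organism 3: 1 + (0.17×2 + 0.83×1) = 2.17
Organism 4: 1 + 2 = 3
Organism 5: 1 + 2.17 = 3.17
Organism 6: 1 + 3 = 4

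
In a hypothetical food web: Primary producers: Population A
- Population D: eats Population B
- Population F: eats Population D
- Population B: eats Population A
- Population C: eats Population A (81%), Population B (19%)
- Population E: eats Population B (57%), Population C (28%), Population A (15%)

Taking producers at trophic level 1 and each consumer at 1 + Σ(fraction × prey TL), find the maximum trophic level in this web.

4

Population B: 1 + 1 = 2
Population C: 1 + (0.81×1 + 0.19×2) = 2.19
Population D: 1 + 2 = 3
Population E: 1 + (0.57×2 + 0.28×2.19 + 0.15×1) = 2.9032
Population F: 1 + 3 = 4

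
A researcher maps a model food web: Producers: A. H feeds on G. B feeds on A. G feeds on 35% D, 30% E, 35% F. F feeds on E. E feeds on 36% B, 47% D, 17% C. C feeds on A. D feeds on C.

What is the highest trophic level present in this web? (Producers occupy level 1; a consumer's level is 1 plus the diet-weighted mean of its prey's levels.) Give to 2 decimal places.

B: 1 + 1 = 2
C: 1 + 1 = 2
D: 1 + 2 = 3
E: 1 + (0.36×2 + 0.47×3 + 0.17×2) = 3.47
F: 1 + 3.47 = 4.47
G: 1 + (0.35×3 + 0.3×3.47 + 0.35×4.47) = 4.6555
H: 1 + 4.6555 = 5.6555

5.66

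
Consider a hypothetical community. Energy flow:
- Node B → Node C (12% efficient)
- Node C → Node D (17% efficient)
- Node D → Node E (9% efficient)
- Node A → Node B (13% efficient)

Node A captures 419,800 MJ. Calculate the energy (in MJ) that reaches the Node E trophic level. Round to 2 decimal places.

Node B: 419800 × 0.13 = 54574 MJ
Node C: 54574 × 0.12 = 6548.88 MJ
Node D: 6548.88 × 0.17 = 1113.3096 MJ
Node E: 1113.3096 × 0.09 = 100.197864 MJ

100.20 MJ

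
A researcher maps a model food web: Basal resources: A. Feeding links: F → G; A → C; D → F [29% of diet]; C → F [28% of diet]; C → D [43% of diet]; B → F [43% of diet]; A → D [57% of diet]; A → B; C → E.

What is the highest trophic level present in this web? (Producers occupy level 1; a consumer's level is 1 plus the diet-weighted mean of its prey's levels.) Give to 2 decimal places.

4.12

B: 1 + 1 = 2
C: 1 + 1 = 2
D: 1 + (0.43×2 + 0.57×1) = 2.43
E: 1 + 2 = 3
F: 1 + (0.43×2 + 0.29×2.43 + 0.28×2) = 3.1247
G: 1 + 3.1247 = 4.1247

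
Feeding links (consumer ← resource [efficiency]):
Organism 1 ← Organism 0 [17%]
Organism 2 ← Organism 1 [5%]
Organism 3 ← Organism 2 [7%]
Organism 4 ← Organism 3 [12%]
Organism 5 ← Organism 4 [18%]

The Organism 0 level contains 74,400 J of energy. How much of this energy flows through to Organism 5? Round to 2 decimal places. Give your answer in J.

Organism 1: 74400 × 0.17 = 12648 J
Organism 2: 12648 × 0.05 = 632.4 J
Organism 3: 632.4 × 0.07 = 44.268 J
Organism 4: 44.268 × 0.12 = 5.31216 J
Organism 5: 5.31216 × 0.18 = 0.9561888 J

0.96 J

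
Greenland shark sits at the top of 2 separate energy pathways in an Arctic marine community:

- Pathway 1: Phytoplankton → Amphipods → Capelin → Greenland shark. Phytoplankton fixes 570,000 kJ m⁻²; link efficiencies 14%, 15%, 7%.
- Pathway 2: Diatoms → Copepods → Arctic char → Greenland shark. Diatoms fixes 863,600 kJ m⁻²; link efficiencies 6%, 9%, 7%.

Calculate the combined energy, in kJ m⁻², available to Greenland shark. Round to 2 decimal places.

Pathway 1: 570000 × 0.14 × 0.15 × 0.07 = 837.9 kJ m⁻²
Pathway 2: 863600 × 0.06 × 0.09 × 0.07 = 326.4408 kJ m⁻²
Total at Greenland shark: 837.9 + 326.4408 = 1164.3408 kJ m⁻²

1164.34 kJ m⁻²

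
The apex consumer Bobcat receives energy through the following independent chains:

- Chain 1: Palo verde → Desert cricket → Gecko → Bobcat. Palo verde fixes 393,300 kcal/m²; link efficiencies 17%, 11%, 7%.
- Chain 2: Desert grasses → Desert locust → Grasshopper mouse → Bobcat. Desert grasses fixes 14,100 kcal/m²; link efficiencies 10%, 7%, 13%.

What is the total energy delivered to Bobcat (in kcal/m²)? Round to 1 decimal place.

527.7 kcal/m²

Chain 1: 393300 × 0.17 × 0.11 × 0.07 = 514.8297 kcal/m²
Chain 2: 14100 × 0.1 × 0.07 × 0.13 = 12.831 kcal/m²
Total at Bobcat: 514.8297 + 12.831 = 527.6607 kcal/m²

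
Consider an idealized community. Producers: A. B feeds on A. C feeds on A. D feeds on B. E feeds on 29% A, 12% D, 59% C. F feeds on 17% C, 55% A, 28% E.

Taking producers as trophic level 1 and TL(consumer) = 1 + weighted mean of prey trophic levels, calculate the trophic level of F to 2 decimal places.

B: 1 + 1 = 2
C: 1 + 1 = 2
D: 1 + 2 = 3
E: 1 + (0.29×1 + 0.12×3 + 0.59×2) = 2.83
F: 1 + (0.17×2 + 0.55×1 + 0.28×2.83) = 2.6824

2.68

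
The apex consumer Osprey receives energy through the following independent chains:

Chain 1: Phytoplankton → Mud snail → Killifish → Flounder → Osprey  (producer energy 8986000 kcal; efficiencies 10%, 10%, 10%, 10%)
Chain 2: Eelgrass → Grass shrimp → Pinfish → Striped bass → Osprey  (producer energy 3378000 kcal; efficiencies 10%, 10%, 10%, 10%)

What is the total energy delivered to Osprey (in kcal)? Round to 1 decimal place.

1236.4 kcal

Chain 1: 8986000 × 0.1 × 0.1 × 0.1 × 0.1 = 898.6 kcal
Chain 2: 3378000 × 0.1 × 0.1 × 0.1 × 0.1 = 337.8 kcal
Total at Osprey: 898.6 + 337.8 = 1236.4 kcal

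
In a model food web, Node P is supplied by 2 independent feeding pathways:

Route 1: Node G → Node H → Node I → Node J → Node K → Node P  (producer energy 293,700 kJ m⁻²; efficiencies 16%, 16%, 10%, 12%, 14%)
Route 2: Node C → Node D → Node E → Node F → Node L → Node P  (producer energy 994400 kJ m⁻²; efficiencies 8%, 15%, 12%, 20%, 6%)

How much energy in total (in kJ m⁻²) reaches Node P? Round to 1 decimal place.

29.8 kJ m⁻²

Route 1: 293700 × 0.16 × 0.16 × 0.1 × 0.12 × 0.14 = 12.6314496 kJ m⁻²
Route 2: 994400 × 0.08 × 0.15 × 0.12 × 0.2 × 0.06 = 17.183232 kJ m⁻²
Total at Node P: 12.6314496 + 17.183232 = 29.8146816 kJ m⁻²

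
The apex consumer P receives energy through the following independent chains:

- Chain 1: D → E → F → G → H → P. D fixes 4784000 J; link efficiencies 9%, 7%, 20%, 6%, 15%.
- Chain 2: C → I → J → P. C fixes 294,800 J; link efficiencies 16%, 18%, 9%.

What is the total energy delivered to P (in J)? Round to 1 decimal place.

Chain 1: 4784000 × 0.09 × 0.07 × 0.2 × 0.06 × 0.15 = 54.25056 J
Chain 2: 294800 × 0.16 × 0.18 × 0.09 = 764.1216 J
Total at P: 54.25056 + 764.1216 = 818.37216 J

818.4 J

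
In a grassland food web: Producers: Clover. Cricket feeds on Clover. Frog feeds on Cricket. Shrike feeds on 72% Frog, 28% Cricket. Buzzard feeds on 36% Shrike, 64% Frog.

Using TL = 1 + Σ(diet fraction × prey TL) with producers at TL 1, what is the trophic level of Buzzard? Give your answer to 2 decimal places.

Cricket: 1 + 1 = 2
Frog: 1 + 2 = 3
Shrike: 1 + (0.72×3 + 0.28×2) = 3.72
Buzzard: 1 + (0.36×3.72 + 0.64×3) = 4.2592

4.26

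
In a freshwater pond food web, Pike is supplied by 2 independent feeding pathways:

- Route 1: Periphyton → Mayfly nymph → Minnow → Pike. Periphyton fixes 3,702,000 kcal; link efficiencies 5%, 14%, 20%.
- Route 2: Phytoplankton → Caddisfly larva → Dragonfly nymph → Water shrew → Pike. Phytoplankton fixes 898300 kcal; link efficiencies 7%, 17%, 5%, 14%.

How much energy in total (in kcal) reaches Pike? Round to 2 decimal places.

Route 1: 3702000 × 0.05 × 0.14 × 0.2 = 5182.8 kcal
Route 2: 898300 × 0.07 × 0.17 × 0.05 × 0.14 = 74.82839 kcal
Total at Pike: 5182.8 + 74.82839 = 5257.62839 kcal

5257.63 kcal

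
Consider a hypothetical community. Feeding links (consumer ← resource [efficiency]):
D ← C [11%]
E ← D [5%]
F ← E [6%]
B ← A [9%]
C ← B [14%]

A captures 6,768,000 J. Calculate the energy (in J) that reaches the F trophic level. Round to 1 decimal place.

B: 6768000 × 0.09 = 609120 J
C: 609120 × 0.14 = 85276.8 J
D: 85276.8 × 0.11 = 9380.448 J
E: 9380.448 × 0.05 = 469.0224 J
F: 469.0224 × 0.06 = 28.141344 J

28.1 J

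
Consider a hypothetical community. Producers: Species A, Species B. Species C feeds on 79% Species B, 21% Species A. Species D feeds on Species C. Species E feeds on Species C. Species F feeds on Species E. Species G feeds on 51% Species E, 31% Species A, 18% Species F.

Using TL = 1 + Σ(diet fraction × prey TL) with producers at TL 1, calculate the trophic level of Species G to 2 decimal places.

Species C: 1 + (0.79×1 + 0.21×1) = 2
Species D: 1 + 2 = 3
Species E: 1 + 2 = 3
Species F: 1 + 3 = 4
Species G: 1 + (0.51×3 + 0.31×1 + 0.18×4) = 3.56

3.56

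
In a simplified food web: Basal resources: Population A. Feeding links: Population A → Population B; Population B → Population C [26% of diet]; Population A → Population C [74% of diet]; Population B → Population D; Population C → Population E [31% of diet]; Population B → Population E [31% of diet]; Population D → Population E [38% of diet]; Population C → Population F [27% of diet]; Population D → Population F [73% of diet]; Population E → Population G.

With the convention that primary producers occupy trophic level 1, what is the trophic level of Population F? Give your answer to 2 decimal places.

3.80

Population B: 1 + 1 = 2
Population C: 1 + (0.26×2 + 0.74×1) = 2.26
Population D: 1 + 2 = 3
Population E: 1 + (0.31×2.26 + 0.31×2 + 0.38×3) = 3.4606
Population F: 1 + (0.27×2.26 + 0.73×3) = 3.8002
Population G: 1 + 3.4606 = 4.4606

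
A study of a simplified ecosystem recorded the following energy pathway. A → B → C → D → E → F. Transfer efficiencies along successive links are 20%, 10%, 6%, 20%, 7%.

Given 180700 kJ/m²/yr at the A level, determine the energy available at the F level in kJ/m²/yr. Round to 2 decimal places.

3.04 kJ/m²/yr

B: 180700 × 0.2 = 36140 kJ/m²/yr
C: 36140 × 0.1 = 3614 kJ/m²/yr
D: 3614 × 0.06 = 216.84 kJ/m²/yr
E: 216.84 × 0.2 = 43.368 kJ/m²/yr
F: 43.368 × 0.07 = 3.03576 kJ/m²/yr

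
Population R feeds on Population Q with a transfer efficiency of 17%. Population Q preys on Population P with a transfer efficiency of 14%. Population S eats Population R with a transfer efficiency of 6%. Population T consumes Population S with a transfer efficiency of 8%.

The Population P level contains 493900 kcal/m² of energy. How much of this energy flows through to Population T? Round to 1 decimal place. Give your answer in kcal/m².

Population Q: 493900 × 0.14 = 69146 kcal/m²
Population R: 69146 × 0.17 = 11754.82 kcal/m²
Population S: 11754.82 × 0.06 = 705.2892 kcal/m²
Population T: 705.2892 × 0.08 = 56.423136 kcal/m²

56.4 kcal/m²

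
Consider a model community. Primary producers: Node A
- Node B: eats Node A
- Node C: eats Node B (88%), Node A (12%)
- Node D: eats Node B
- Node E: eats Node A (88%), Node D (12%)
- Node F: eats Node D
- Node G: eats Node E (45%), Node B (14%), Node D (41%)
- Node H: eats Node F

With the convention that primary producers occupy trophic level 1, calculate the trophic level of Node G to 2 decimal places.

3.52

Node B: 1 + 1 = 2
Node C: 1 + (0.88×2 + 0.12×1) = 2.88
Node D: 1 + 2 = 3
Node E: 1 + (0.88×1 + 0.12×3) = 2.24
Node F: 1 + 3 = 4
Node G: 1 + (0.45×2.24 + 0.14×2 + 0.41×3) = 3.518
Node H: 1 + 4 = 5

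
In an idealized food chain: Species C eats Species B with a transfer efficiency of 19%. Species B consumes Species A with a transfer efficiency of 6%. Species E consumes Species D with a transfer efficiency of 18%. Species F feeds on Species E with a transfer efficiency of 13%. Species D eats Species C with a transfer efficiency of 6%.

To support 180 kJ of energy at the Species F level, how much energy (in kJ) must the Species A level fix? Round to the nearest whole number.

11246064 kJ

Cumulative transfer efficiency: 0.06 × 0.19 × 0.06 × 0.18 × 0.13 = 0.0000160056
Species A energy = 180 / 0.0000160056 = 11246064 kJ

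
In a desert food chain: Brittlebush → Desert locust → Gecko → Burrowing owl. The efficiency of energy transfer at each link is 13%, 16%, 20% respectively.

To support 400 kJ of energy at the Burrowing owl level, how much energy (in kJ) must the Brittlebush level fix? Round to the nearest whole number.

96154 kJ

Cumulative transfer efficiency: 0.13 × 0.16 × 0.2 = 0.00416
Brittlebush energy = 400 / 0.00416 = 96154 kJ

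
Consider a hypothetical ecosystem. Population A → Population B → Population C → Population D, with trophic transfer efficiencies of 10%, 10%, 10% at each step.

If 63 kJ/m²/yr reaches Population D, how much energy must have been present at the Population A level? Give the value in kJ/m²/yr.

Cumulative transfer efficiency: 0.1 × 0.1 × 0.1 = 0.001
Population A energy = 63 / 0.001 = 63000 kJ/m²/yr

63000 kJ/m²/yr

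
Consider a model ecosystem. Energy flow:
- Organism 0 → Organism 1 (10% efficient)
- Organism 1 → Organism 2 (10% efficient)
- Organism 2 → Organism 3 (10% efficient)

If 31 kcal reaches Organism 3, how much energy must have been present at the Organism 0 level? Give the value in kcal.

31000 kcal

Cumulative transfer efficiency: 0.1 × 0.1 × 0.1 = 0.001
Organism 0 energy = 31 / 0.001 = 31000 kcal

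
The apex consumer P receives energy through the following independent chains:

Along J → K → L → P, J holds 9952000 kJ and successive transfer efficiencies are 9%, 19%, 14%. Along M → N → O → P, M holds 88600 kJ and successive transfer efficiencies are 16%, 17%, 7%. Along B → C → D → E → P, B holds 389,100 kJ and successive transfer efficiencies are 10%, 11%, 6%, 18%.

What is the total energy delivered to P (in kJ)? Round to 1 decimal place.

24040.0 kJ

Via J: 9952000 × 0.09 × 0.19 × 0.14 = 23825.088 kJ
Via M: 88600 × 0.16 × 0.17 × 0.07 = 168.6944 kJ
Via B: 389100 × 0.1 × 0.11 × 0.06 × 0.18 = 46.22508 kJ
Total at P: 23825.088 + 168.6944 + 46.22508 = 24040.00748 kJ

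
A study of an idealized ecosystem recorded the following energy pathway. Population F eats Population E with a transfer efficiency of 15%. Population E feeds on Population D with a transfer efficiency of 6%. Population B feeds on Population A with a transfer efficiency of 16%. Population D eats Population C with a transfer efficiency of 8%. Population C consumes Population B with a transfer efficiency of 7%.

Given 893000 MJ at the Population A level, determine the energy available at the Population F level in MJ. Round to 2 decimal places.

7.20 MJ

Population B: 893000 × 0.16 = 142880 MJ
Population C: 142880 × 0.07 = 10001.6 MJ
Population D: 10001.6 × 0.08 = 800.128 MJ
Population E: 800.128 × 0.06 = 48.00768 MJ
Population F: 48.00768 × 0.15 = 7.201152 MJ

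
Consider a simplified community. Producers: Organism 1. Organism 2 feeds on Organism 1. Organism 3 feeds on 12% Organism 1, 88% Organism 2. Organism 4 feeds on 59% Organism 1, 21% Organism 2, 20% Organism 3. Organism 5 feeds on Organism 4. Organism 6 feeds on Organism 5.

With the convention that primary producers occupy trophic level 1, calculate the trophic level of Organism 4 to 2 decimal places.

2.59

Organism 2: 1 + 1 = 2
Organism 3: 1 + (0.12×1 + 0.88×2) = 2.88
Organism 4: 1 + (0.59×1 + 0.21×2 + 0.2×2.88) = 2.586
Organism 5: 1 + 2.586 = 3.586
Organism 6: 1 + 3.586 = 4.586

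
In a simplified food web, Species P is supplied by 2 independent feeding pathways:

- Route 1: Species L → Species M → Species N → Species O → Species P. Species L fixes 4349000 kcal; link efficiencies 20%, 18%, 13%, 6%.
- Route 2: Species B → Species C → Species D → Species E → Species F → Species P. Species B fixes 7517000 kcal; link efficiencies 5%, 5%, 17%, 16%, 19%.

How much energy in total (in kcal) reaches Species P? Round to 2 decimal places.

1318.32 kcal

Route 1: 4349000 × 0.2 × 0.18 × 0.13 × 0.06 = 1221.1992 kcal
Route 2: 7517000 × 0.05 × 0.05 × 0.17 × 0.16 × 0.19 = 97.11964 kcal
Total at Species P: 1221.1992 + 97.11964 = 1318.31884 kcal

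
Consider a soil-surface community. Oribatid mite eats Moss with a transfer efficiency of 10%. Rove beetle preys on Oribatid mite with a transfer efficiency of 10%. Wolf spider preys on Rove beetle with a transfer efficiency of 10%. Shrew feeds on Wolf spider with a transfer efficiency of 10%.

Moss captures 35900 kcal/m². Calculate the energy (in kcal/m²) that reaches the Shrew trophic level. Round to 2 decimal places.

3.59 kcal/m²

Oribatid mite: 35900 × 0.1 = 3590 kcal/m²
Rove beetle: 3590 × 0.1 = 359 kcal/m²
Wolf spider: 359 × 0.1 = 35.9 kcal/m²
Shrew: 35.9 × 0.1 = 3.59 kcal/m²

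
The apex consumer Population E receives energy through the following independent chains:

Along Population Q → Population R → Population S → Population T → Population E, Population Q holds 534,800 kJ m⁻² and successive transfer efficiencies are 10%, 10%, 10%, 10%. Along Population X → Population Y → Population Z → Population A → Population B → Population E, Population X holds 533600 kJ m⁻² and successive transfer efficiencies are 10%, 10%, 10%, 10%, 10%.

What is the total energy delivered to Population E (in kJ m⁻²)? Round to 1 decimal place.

58.8 kJ m⁻²

Via Population Q: 534800 × 0.1 × 0.1 × 0.1 × 0.1 = 53.48 kJ m⁻²
Via Population X: 533600 × 0.1 × 0.1 × 0.1 × 0.1 × 0.1 = 5.336 kJ m⁻²
Total at Population E: 53.48 + 5.336 = 58.816 kJ m⁻²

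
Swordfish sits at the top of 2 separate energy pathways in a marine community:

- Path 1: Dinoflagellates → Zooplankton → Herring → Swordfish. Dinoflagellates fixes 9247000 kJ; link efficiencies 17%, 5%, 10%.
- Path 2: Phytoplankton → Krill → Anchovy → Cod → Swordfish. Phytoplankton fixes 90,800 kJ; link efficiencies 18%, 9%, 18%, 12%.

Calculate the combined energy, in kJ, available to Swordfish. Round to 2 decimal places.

7891.72 kJ

Path 1: 9247000 × 0.17 × 0.05 × 0.1 = 7859.95 kJ
Path 2: 90800 × 0.18 × 0.09 × 0.18 × 0.12 = 31.772736 kJ
Total at Swordfish: 7859.95 + 31.772736 = 7891.722736 kJ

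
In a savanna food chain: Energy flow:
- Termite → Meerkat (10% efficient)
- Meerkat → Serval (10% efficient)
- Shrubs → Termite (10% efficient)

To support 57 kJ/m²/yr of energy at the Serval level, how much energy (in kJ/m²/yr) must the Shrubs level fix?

57000 kJ/m²/yr

Cumulative transfer efficiency: 0.1 × 0.1 × 0.1 = 0.001
Shrubs energy = 57 / 0.001 = 57000 kJ/m²/yr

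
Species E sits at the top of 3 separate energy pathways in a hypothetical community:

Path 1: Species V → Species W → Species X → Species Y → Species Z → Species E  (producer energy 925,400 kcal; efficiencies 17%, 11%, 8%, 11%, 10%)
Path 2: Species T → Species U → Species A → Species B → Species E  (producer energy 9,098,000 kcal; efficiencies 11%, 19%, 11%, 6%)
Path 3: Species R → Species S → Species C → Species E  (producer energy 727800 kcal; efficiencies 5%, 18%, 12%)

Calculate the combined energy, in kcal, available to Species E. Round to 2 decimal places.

2056.23 kcal

Path 1: 925400 × 0.17 × 0.11 × 0.08 × 0.11 × 0.1 = 15.2283824 kcal
Path 2: 9098000 × 0.11 × 0.19 × 0.11 × 0.06 = 1254.97812 kcal
Path 3: 727800 × 0.05 × 0.18 × 0.12 = 786.024 kcal
Total at Species E: 15.2283824 + 1254.97812 + 786.024 = 2056.2305024 kcal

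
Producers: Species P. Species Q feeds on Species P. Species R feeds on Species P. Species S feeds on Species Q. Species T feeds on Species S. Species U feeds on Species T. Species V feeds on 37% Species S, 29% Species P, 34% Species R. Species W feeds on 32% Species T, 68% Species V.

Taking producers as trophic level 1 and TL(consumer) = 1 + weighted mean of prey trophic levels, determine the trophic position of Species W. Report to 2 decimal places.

Species Q: 1 + 1 = 2
Species R: 1 + 1 = 2
Species S: 1 + 2 = 3
Species T: 1 + 3 = 4
Species U: 1 + 4 = 5
Species V: 1 + (0.37×3 + 0.29×1 + 0.34×2) = 3.08
Species W: 1 + (0.32×4 + 0.68×3.08) = 4.3744

4.37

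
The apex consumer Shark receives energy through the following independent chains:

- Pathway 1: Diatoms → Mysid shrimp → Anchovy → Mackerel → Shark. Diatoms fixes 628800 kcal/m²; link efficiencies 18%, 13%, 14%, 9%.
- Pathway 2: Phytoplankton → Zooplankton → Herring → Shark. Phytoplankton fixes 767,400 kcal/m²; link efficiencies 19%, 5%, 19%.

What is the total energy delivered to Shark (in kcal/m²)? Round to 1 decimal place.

1570.6 kcal/m²

Pathway 1: 628800 × 0.18 × 0.13 × 0.14 × 0.09 = 185.395392 kcal/m²
Pathway 2: 767400 × 0.19 × 0.05 × 0.19 = 1385.157 kcal/m²
Total at Shark: 185.395392 + 1385.157 = 1570.552392 kcal/m²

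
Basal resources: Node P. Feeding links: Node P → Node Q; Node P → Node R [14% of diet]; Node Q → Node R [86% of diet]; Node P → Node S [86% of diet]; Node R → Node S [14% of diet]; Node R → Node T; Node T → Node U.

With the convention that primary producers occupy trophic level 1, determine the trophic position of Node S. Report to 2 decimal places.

Node Q: 1 + 1 = 2
Node R: 1 + (0.14×1 + 0.86×2) = 2.86
Node S: 1 + (0.86×1 + 0.14×2.86) = 2.2604
Node T: 1 + 2.86 = 3.86
Node U: 1 + 3.86 = 4.86

2.26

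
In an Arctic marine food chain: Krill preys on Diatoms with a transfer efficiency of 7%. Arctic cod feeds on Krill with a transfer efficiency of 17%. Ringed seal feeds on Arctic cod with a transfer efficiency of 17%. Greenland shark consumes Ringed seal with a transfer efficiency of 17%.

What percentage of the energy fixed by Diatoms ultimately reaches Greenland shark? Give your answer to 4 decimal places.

0.0344%

Product of link efficiencies: 0.07 × 0.17 × 0.17 × 0.17 = 0.00034391
As a percentage: 0.00034391 × 100 = 0.0344%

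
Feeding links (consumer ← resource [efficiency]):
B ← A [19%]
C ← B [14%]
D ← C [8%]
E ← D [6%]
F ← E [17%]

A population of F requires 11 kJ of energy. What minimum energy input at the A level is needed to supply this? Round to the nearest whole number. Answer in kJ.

Cumulative transfer efficiency: 0.19 × 0.14 × 0.08 × 0.06 × 0.17 = 0.0000217056
A energy = 11 / 0.0000217056 = 506782 kJ

506782 kJ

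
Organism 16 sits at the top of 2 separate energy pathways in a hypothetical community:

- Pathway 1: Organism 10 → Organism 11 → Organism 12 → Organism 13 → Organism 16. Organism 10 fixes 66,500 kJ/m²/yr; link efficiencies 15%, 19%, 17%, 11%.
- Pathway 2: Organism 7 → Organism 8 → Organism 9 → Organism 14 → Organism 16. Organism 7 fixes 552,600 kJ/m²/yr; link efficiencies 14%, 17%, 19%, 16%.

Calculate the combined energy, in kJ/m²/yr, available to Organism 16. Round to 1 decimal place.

Pathway 1: 66500 × 0.15 × 0.19 × 0.17 × 0.11 = 35.441175 kJ/m²/yr
Pathway 2: 552600 × 0.14 × 0.17 × 0.19 × 0.16 = 399.817152 kJ/m²/yr
Total at Organism 16: 35.441175 + 399.817152 = 435.258327 kJ/m²/yr

435.3 kJ/m²/yr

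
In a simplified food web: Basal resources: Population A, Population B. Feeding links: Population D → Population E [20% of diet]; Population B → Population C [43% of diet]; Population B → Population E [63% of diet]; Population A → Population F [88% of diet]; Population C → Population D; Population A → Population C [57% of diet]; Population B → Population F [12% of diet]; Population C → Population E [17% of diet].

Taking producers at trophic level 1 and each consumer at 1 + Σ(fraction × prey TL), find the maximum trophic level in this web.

3

Population C: 1 + (0.43×1 + 0.57×1) = 2
Population D: 1 + 2 = 3
Population E: 1 + (0.2×3 + 0.63×1 + 0.17×2) = 2.57
Population F: 1 + (0.88×1 + 0.12×1) = 2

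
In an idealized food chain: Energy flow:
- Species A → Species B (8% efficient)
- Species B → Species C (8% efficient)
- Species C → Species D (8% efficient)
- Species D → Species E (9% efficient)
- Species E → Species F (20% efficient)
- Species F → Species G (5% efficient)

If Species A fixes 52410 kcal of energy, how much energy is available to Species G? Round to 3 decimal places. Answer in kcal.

0.024 kcal

Species B: 52410 × 0.08 = 4192.8 kcal
Species C: 4192.8 × 0.08 = 335.424 kcal
Species D: 335.424 × 0.08 = 26.83392 kcal
Species E: 26.83392 × 0.09 = 2.4150528 kcal
Species F: 2.4150528 × 0.2 = 0.48301056 kcal
Species G: 0.48301056 × 0.05 = 0.024150528 kcal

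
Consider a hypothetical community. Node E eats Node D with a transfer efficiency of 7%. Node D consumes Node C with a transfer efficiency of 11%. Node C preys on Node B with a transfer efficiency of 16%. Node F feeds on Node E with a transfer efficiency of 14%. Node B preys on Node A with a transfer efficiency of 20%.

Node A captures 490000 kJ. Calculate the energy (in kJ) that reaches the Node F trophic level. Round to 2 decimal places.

Node B: 490000 × 0.2 = 98000 kJ
Node C: 98000 × 0.16 = 15680 kJ
Node D: 15680 × 0.11 = 1724.8 kJ
Node E: 1724.8 × 0.07 = 120.736 kJ
Node F: 120.736 × 0.14 = 16.90304 kJ

16.90 kJ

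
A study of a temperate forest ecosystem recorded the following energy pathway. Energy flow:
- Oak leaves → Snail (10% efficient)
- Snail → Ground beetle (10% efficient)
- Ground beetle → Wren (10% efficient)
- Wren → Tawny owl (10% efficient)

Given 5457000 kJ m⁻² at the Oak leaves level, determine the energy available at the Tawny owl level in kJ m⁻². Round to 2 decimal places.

545.70 kJ m⁻²

Snail: 5457000 × 0.1 = 545700 kJ m⁻²
Ground beetle: 545700 × 0.1 = 54570 kJ m⁻²
Wren: 54570 × 0.1 = 5457 kJ m⁻²
Tawny owl: 5457 × 0.1 = 545.7 kJ m⁻²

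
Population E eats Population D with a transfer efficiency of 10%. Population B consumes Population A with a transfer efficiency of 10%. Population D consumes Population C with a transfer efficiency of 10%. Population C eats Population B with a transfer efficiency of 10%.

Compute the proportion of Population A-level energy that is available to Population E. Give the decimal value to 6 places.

Product of link efficiencies: 0.1 × 0.1 × 0.1 × 0.1 = 0.0001

0.000100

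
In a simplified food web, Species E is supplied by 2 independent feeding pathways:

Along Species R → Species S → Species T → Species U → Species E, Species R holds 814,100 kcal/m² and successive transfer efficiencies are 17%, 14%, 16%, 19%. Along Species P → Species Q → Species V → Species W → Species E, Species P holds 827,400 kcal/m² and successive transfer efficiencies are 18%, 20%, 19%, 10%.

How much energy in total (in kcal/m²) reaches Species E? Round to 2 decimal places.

Via Species R: 814100 × 0.17 × 0.14 × 0.16 × 0.19 = 589.017632 kcal/m²
Via Species P: 827400 × 0.18 × 0.2 × 0.19 × 0.1 = 565.9416 kcal/m²
Total at Species E: 589.017632 + 565.9416 = 1154.959232 kcal/m²

1154.96 kcal/m²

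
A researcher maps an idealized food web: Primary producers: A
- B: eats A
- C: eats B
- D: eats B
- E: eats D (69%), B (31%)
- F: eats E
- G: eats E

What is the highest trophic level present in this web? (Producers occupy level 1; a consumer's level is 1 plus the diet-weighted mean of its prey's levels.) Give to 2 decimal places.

4.69

B: 1 + 1 = 2
C: 1 + 2 = 3
D: 1 + 2 = 3
E: 1 + (0.69×3 + 0.31×2) = 3.69
F: 1 + 3.69 = 4.69
G: 1 + 3.69 = 4.69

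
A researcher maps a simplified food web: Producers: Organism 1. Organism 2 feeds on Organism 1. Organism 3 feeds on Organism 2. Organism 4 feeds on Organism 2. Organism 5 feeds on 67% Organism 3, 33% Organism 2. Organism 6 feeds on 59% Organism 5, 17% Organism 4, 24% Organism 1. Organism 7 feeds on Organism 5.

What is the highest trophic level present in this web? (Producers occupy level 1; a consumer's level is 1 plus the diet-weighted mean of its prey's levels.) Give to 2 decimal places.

Organism 2: 1 + 1 = 2
Organism 3: 1 + 2 = 3
Organism 4: 1 + 2 = 3
Organism 5: 1 + (0.67×3 + 0.33×2) = 3.67
Organism 6: 1 + (0.59×3.67 + 0.17×3 + 0.24×1) = 3.9153
Organism 7: 1 + 3.67 = 4.67

4.67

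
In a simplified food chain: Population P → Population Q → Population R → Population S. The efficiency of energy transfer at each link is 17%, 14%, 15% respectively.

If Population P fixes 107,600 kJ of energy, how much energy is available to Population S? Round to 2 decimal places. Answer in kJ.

Population Q: 107600 × 0.17 = 18292 kJ
Population R: 18292 × 0.14 = 2560.88 kJ
Population S: 2560.88 × 0.15 = 384.132 kJ

384.13 kJ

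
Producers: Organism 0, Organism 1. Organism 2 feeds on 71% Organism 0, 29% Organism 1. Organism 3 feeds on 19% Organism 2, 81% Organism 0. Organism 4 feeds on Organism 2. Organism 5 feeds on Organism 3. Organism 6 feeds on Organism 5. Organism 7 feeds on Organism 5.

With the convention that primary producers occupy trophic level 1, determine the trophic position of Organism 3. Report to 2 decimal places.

Organism 2: 1 + (0.71×1 + 0.29×1) = 2
Organism 3: 1 + (0.19×2 + 0.81×1) = 2.19
Organism 4: 1 + 2 = 3
Organism 5: 1 + 2.19 = 3.19
Organism 6: 1 + 3.19 = 4.19
Organism 7: 1 + 3.19 = 4.19

2.19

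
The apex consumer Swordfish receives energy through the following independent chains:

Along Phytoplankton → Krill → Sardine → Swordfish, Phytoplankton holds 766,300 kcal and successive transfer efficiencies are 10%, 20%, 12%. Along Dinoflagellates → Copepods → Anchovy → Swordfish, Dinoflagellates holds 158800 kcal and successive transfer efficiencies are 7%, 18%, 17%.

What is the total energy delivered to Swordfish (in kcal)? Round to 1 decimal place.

Via Phytoplankton: 766300 × 0.1 × 0.2 × 0.12 = 1839.12 kcal
Via Dinoflagellates: 158800 × 0.07 × 0.18 × 0.17 = 340.1496 kcal
Total at Swordfish: 1839.12 + 340.1496 = 2179.2696 kcal

2179.3 kcal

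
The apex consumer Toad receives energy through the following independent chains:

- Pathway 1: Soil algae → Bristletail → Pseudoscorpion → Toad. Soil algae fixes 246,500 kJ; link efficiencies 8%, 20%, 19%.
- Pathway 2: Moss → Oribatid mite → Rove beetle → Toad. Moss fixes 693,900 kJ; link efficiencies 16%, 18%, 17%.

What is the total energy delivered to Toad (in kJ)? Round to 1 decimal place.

Pathway 1: 246500 × 0.08 × 0.2 × 0.19 = 749.36 kJ
Pathway 2: 693900 × 0.16 × 0.18 × 0.17 = 3397.3344 kJ
Total at Toad: 749.36 + 3397.3344 = 4146.6944 kJ

4146.7 kJ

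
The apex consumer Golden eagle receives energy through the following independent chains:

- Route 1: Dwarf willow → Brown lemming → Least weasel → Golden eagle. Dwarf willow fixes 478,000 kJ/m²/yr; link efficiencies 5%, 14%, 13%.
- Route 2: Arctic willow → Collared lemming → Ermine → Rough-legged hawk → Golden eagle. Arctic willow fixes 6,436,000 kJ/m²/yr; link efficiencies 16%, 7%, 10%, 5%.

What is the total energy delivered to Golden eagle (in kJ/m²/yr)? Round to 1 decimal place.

Route 1: 478000 × 0.05 × 0.14 × 0.13 = 434.98 kJ/m²/yr
Route 2: 6436000 × 0.16 × 0.07 × 0.1 × 0.05 = 360.416 kJ/m²/yr
Total at Golden eagle: 434.98 + 360.416 = 795.396 kJ/m²/yr

795.4 kJ/m²/yr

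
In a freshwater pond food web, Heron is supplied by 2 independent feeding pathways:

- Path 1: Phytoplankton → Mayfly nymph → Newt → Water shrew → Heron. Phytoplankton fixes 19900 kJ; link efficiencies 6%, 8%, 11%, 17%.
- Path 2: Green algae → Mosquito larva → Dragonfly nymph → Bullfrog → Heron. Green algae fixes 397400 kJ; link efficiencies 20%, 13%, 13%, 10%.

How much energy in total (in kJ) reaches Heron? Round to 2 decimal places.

Path 1: 19900 × 0.06 × 0.08 × 0.11 × 0.17 = 1.786224 kJ
Path 2: 397400 × 0.2 × 0.13 × 0.13 × 0.1 = 134.3212 kJ
Total at Heron: 1.786224 + 134.3212 = 136.107424 kJ

136.11 kJ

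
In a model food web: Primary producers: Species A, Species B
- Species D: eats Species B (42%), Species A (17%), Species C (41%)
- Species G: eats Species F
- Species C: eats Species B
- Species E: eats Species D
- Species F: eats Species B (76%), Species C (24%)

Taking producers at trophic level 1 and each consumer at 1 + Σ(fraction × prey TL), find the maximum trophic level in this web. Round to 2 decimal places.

3.41

Species C: 1 + 1 = 2
Species D: 1 + (0.42×1 + 0.17×1 + 0.41×2) = 2.41
Species E: 1 + 2.41 = 3.41
Species F: 1 + (0.76×1 + 0.24×2) = 2.24
Species G: 1 + 2.24 = 3.24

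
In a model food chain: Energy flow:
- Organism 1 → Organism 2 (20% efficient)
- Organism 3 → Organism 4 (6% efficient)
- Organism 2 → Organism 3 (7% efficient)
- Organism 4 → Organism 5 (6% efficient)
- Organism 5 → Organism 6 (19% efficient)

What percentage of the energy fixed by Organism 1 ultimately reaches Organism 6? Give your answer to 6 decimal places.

Product of link efficiencies: 0.2 × 0.07 × 0.06 × 0.06 × 0.19 = 0.000009576
As a percentage: 0.000009576 × 100 = 0.000958%

0.000958%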